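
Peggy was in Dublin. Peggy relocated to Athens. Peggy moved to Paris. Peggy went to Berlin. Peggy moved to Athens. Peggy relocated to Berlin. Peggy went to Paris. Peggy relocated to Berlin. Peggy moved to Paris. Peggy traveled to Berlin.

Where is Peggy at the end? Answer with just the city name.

Tracking Peggy's location:
Start: Peggy is in Dublin.
After move 1: Dublin -> Athens. Peggy is in Athens.
After move 2: Athens -> Paris. Peggy is in Paris.
After move 3: Paris -> Berlin. Peggy is in Berlin.
After move 4: Berlin -> Athens. Peggy is in Athens.
After move 5: Athens -> Berlin. Peggy is in Berlin.
After move 6: Berlin -> Paris. Peggy is in Paris.
After move 7: Paris -> Berlin. Peggy is in Berlin.
After move 8: Berlin -> Paris. Peggy is in Paris.
After move 9: Paris -> Berlin. Peggy is in Berlin.

Answer: Berlin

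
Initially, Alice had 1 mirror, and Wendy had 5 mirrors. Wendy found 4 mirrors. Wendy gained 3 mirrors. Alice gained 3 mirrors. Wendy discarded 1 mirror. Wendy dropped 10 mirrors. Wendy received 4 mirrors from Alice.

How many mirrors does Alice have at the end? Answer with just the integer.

Tracking counts step by step:
Start: Alice=1, Wendy=5
Event 1 (Wendy +4): Wendy: 5 -> 9. State: Alice=1, Wendy=9
Event 2 (Wendy +3): Wendy: 9 -> 12. State: Alice=1, Wendy=12
Event 3 (Alice +3): Alice: 1 -> 4. State: Alice=4, Wendy=12
Event 4 (Wendy -1): Wendy: 12 -> 11. State: Alice=4, Wendy=11
Event 5 (Wendy -10): Wendy: 11 -> 1. State: Alice=4, Wendy=1
Event 6 (Alice -> Wendy, 4): Alice: 4 -> 0, Wendy: 1 -> 5. State: Alice=0, Wendy=5

Alice's final count: 0

Answer: 0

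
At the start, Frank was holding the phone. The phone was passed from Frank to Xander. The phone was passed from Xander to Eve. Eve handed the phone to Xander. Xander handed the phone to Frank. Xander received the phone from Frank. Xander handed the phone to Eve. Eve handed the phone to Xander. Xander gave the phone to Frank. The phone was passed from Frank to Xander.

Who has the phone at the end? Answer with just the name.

Tracking the phone through each event:
Start: Frank has the phone.
After event 1: Xander has the phone.
After event 2: Eve has the phone.
After event 3: Xander has the phone.
After event 4: Frank has the phone.
After event 5: Xander has the phone.
After event 6: Eve has the phone.
After event 7: Xander has the phone.
After event 8: Frank has the phone.
After event 9: Xander has the phone.

Answer: Xander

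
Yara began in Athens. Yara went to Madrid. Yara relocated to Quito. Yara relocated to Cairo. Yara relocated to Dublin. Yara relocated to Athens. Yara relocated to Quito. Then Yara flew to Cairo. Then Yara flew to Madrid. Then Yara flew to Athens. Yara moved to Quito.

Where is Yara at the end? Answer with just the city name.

Answer: Quito

Derivation:
Tracking Yara's location:
Start: Yara is in Athens.
After move 1: Athens -> Madrid. Yara is in Madrid.
After move 2: Madrid -> Quito. Yara is in Quito.
After move 3: Quito -> Cairo. Yara is in Cairo.
After move 4: Cairo -> Dublin. Yara is in Dublin.
After move 5: Dublin -> Athens. Yara is in Athens.
After move 6: Athens -> Quito. Yara is in Quito.
After move 7: Quito -> Cairo. Yara is in Cairo.
After move 8: Cairo -> Madrid. Yara is in Madrid.
After move 9: Madrid -> Athens. Yara is in Athens.
After move 10: Athens -> Quito. Yara is in Quito.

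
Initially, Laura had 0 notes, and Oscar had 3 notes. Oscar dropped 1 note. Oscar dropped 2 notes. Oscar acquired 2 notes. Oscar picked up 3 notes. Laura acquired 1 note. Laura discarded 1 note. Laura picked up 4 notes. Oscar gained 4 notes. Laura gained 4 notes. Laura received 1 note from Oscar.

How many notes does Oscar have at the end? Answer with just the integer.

Answer: 8

Derivation:
Tracking counts step by step:
Start: Laura=0, Oscar=3
Event 1 (Oscar -1): Oscar: 3 -> 2. State: Laura=0, Oscar=2
Event 2 (Oscar -2): Oscar: 2 -> 0. State: Laura=0, Oscar=0
Event 3 (Oscar +2): Oscar: 0 -> 2. State: Laura=0, Oscar=2
Event 4 (Oscar +3): Oscar: 2 -> 5. State: Laura=0, Oscar=5
Event 5 (Laura +1): Laura: 0 -> 1. State: Laura=1, Oscar=5
Event 6 (Laura -1): Laura: 1 -> 0. State: Laura=0, Oscar=5
Event 7 (Laura +4): Laura: 0 -> 4. State: Laura=4, Oscar=5
Event 8 (Oscar +4): Oscar: 5 -> 9. State: Laura=4, Oscar=9
Event 9 (Laura +4): Laura: 4 -> 8. State: Laura=8, Oscar=9
Event 10 (Oscar -> Laura, 1): Oscar: 9 -> 8, Laura: 8 -> 9. State: Laura=9, Oscar=8

Oscar's final count: 8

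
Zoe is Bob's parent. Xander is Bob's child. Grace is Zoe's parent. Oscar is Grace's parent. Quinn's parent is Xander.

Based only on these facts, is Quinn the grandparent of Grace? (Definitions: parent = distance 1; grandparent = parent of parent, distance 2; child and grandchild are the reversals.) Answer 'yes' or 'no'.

Reconstructing the parent chain from the given facts:
  Oscar -> Grace -> Zoe -> Bob -> Xander -> Quinn
(each arrow means 'parent of the next')
Positions in the chain (0 = top):
  position of Oscar: 0
  position of Grace: 1
  position of Zoe: 2
  position of Bob: 3
  position of Xander: 4
  position of Quinn: 5

Quinn is at position 5, Grace is at position 1; signed distance (j - i) = -4.
'grandparent' requires j - i = 2. Actual distance is -4, so the relation does NOT hold.

Answer: no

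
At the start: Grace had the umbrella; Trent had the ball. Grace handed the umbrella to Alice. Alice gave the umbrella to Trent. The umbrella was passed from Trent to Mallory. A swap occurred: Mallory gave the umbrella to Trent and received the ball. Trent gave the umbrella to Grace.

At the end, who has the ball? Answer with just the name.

Tracking all object holders:
Start: umbrella:Grace, ball:Trent
Event 1 (give umbrella: Grace -> Alice). State: umbrella:Alice, ball:Trent
Event 2 (give umbrella: Alice -> Trent). State: umbrella:Trent, ball:Trent
Event 3 (give umbrella: Trent -> Mallory). State: umbrella:Mallory, ball:Trent
Event 4 (swap umbrella<->ball: now umbrella:Trent, ball:Mallory). State: umbrella:Trent, ball:Mallory
Event 5 (give umbrella: Trent -> Grace). State: umbrella:Grace, ball:Mallory

Final state: umbrella:Grace, ball:Mallory
The ball is held by Mallory.

Answer: Mallory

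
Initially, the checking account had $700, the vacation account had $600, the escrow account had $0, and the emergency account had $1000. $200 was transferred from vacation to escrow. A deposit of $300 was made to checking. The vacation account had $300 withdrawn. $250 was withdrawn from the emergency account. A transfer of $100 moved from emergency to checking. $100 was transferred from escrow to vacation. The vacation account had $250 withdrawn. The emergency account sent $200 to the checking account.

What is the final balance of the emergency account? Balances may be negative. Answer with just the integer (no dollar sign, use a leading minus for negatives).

Tracking account balances step by step:
Start: checking=700, vacation=600, escrow=0, emergency=1000
Event 1 (transfer 200 vacation -> escrow): vacation: 600 - 200 = 400, escrow: 0 + 200 = 200. Balances: checking=700, vacation=400, escrow=200, emergency=1000
Event 2 (deposit 300 to checking): checking: 700 + 300 = 1000. Balances: checking=1000, vacation=400, escrow=200, emergency=1000
Event 3 (withdraw 300 from vacation): vacation: 400 - 300 = 100. Balances: checking=1000, vacation=100, escrow=200, emergency=1000
Event 4 (withdraw 250 from emergency): emergency: 1000 - 250 = 750. Balances: checking=1000, vacation=100, escrow=200, emergency=750
Event 5 (transfer 100 emergency -> checking): emergency: 750 - 100 = 650, checking: 1000 + 100 = 1100. Balances: checking=1100, vacation=100, escrow=200, emergency=650
Event 6 (transfer 100 escrow -> vacation): escrow: 200 - 100 = 100, vacation: 100 + 100 = 200. Balances: checking=1100, vacation=200, escrow=100, emergency=650
Event 7 (withdraw 250 from vacation): vacation: 200 - 250 = -50. Balances: checking=1100, vacation=-50, escrow=100, emergency=650
Event 8 (transfer 200 emergency -> checking): emergency: 650 - 200 = 450, checking: 1100 + 200 = 1300. Balances: checking=1300, vacation=-50, escrow=100, emergency=450

Final balance of emergency: 450

Answer: 450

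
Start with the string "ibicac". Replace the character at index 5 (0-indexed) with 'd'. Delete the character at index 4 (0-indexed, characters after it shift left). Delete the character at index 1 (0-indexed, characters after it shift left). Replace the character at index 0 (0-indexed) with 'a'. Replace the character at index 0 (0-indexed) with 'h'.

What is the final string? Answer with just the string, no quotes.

Applying each edit step by step:
Start: "ibicac"
Op 1 (replace idx 5: 'c' -> 'd'): "ibicac" -> "ibicad"
Op 2 (delete idx 4 = 'a'): "ibicad" -> "ibicd"
Op 3 (delete idx 1 = 'b'): "ibicd" -> "iicd"
Op 4 (replace idx 0: 'i' -> 'a'): "iicd" -> "aicd"
Op 5 (replace idx 0: 'a' -> 'h'): "aicd" -> "hicd"

Answer: hicd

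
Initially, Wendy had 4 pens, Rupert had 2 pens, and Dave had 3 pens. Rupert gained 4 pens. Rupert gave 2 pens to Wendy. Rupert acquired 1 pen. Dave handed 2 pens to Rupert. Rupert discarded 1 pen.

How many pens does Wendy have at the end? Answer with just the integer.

Tracking counts step by step:
Start: Wendy=4, Rupert=2, Dave=3
Event 1 (Rupert +4): Rupert: 2 -> 6. State: Wendy=4, Rupert=6, Dave=3
Event 2 (Rupert -> Wendy, 2): Rupert: 6 -> 4, Wendy: 4 -> 6. State: Wendy=6, Rupert=4, Dave=3
Event 3 (Rupert +1): Rupert: 4 -> 5. State: Wendy=6, Rupert=5, Dave=3
Event 4 (Dave -> Rupert, 2): Dave: 3 -> 1, Rupert: 5 -> 7. State: Wendy=6, Rupert=7, Dave=1
Event 5 (Rupert -1): Rupert: 7 -> 6. State: Wendy=6, Rupert=6, Dave=1

Wendy's final count: 6

Answer: 6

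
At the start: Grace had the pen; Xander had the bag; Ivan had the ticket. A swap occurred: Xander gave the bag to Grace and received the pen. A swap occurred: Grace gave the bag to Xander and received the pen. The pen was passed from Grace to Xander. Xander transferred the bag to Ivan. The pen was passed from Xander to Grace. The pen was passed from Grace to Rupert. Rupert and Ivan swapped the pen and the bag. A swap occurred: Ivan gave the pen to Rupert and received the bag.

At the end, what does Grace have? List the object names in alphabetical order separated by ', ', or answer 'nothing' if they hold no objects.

Answer: nothing

Derivation:
Tracking all object holders:
Start: pen:Grace, bag:Xander, ticket:Ivan
Event 1 (swap bag<->pen: now bag:Grace, pen:Xander). State: pen:Xander, bag:Grace, ticket:Ivan
Event 2 (swap bag<->pen: now bag:Xander, pen:Grace). State: pen:Grace, bag:Xander, ticket:Ivan
Event 3 (give pen: Grace -> Xander). State: pen:Xander, bag:Xander, ticket:Ivan
Event 4 (give bag: Xander -> Ivan). State: pen:Xander, bag:Ivan, ticket:Ivan
Event 5 (give pen: Xander -> Grace). State: pen:Grace, bag:Ivan, ticket:Ivan
Event 6 (give pen: Grace -> Rupert). State: pen:Rupert, bag:Ivan, ticket:Ivan
Event 7 (swap pen<->bag: now pen:Ivan, bag:Rupert). State: pen:Ivan, bag:Rupert, ticket:Ivan
Event 8 (swap pen<->bag: now pen:Rupert, bag:Ivan). State: pen:Rupert, bag:Ivan, ticket:Ivan

Final state: pen:Rupert, bag:Ivan, ticket:Ivan
Grace holds: (nothing).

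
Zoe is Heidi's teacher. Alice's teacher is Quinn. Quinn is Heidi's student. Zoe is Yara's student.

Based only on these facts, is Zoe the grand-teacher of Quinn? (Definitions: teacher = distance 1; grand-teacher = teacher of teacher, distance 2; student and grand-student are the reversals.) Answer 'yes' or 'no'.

Answer: yes

Derivation:
Reconstructing the teacher chain from the given facts:
  Yara -> Zoe -> Heidi -> Quinn -> Alice
(each arrow means 'teacher of the next')
Positions in the chain (0 = top):
  position of Yara: 0
  position of Zoe: 1
  position of Heidi: 2
  position of Quinn: 3
  position of Alice: 4

Zoe is at position 1, Quinn is at position 3; signed distance (j - i) = 2.
'grand-teacher' requires j - i = 2. Actual distance is 2, so the relation HOLDS.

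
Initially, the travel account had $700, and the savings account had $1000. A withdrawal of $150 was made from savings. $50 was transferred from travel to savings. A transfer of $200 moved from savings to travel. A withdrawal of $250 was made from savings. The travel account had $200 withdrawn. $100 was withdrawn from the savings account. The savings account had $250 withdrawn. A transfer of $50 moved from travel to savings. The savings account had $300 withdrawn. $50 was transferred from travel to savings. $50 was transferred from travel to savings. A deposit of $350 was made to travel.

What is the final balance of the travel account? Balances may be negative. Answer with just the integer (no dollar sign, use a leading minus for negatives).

Tracking account balances step by step:
Start: travel=700, savings=1000
Event 1 (withdraw 150 from savings): savings: 1000 - 150 = 850. Balances: travel=700, savings=850
Event 2 (transfer 50 travel -> savings): travel: 700 - 50 = 650, savings: 850 + 50 = 900. Balances: travel=650, savings=900
Event 3 (transfer 200 savings -> travel): savings: 900 - 200 = 700, travel: 650 + 200 = 850. Balances: travel=850, savings=700
Event 4 (withdraw 250 from savings): savings: 700 - 250 = 450. Balances: travel=850, savings=450
Event 5 (withdraw 200 from travel): travel: 850 - 200 = 650. Balances: travel=650, savings=450
Event 6 (withdraw 100 from savings): savings: 450 - 100 = 350. Balances: travel=650, savings=350
Event 7 (withdraw 250 from savings): savings: 350 - 250 = 100. Balances: travel=650, savings=100
Event 8 (transfer 50 travel -> savings): travel: 650 - 50 = 600, savings: 100 + 50 = 150. Balances: travel=600, savings=150
Event 9 (withdraw 300 from savings): savings: 150 - 300 = -150. Balances: travel=600, savings=-150
Event 10 (transfer 50 travel -> savings): travel: 600 - 50 = 550, savings: -150 + 50 = -100. Balances: travel=550, savings=-100
Event 11 (transfer 50 travel -> savings): travel: 550 - 50 = 500, savings: -100 + 50 = -50. Balances: travel=500, savings=-50
Event 12 (deposit 350 to travel): travel: 500 + 350 = 850. Balances: travel=850, savings=-50

Final balance of travel: 850

Answer: 850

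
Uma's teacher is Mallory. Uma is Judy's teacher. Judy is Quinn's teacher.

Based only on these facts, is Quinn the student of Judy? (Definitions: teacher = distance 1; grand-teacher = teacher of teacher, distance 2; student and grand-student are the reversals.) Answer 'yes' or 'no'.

Answer: yes

Derivation:
Reconstructing the teacher chain from the given facts:
  Mallory -> Uma -> Judy -> Quinn
(each arrow means 'teacher of the next')
Positions in the chain (0 = top):
  position of Mallory: 0
  position of Uma: 1
  position of Judy: 2
  position of Quinn: 3

Quinn is at position 3, Judy is at position 2; signed distance (j - i) = -1.
'student' requires j - i = -1. Actual distance is -1, so the relation HOLDS.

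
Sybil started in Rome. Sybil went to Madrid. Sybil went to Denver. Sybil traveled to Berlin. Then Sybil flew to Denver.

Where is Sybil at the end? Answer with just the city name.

Answer: Denver

Derivation:
Tracking Sybil's location:
Start: Sybil is in Rome.
After move 1: Rome -> Madrid. Sybil is in Madrid.
After move 2: Madrid -> Denver. Sybil is in Denver.
After move 3: Denver -> Berlin. Sybil is in Berlin.
After move 4: Berlin -> Denver. Sybil is in Denver.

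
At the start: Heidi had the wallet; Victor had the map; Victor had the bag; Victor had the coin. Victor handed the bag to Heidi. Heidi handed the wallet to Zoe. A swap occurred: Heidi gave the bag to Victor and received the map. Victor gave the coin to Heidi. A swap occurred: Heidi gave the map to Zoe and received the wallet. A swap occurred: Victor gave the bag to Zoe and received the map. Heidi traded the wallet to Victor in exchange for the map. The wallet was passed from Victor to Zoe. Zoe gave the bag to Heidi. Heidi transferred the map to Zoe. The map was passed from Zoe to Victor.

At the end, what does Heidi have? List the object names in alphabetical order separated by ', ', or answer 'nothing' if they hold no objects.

Answer: bag, coin

Derivation:
Tracking all object holders:
Start: wallet:Heidi, map:Victor, bag:Victor, coin:Victor
Event 1 (give bag: Victor -> Heidi). State: wallet:Heidi, map:Victor, bag:Heidi, coin:Victor
Event 2 (give wallet: Heidi -> Zoe). State: wallet:Zoe, map:Victor, bag:Heidi, coin:Victor
Event 3 (swap bag<->map: now bag:Victor, map:Heidi). State: wallet:Zoe, map:Heidi, bag:Victor, coin:Victor
Event 4 (give coin: Victor -> Heidi). State: wallet:Zoe, map:Heidi, bag:Victor, coin:Heidi
Event 5 (swap map<->wallet: now map:Zoe, wallet:Heidi). State: wallet:Heidi, map:Zoe, bag:Victor, coin:Heidi
Event 6 (swap bag<->map: now bag:Zoe, map:Victor). State: wallet:Heidi, map:Victor, bag:Zoe, coin:Heidi
Event 7 (swap wallet<->map: now wallet:Victor, map:Heidi). State: wallet:Victor, map:Heidi, bag:Zoe, coin:Heidi
Event 8 (give wallet: Victor -> Zoe). State: wallet:Zoe, map:Heidi, bag:Zoe, coin:Heidi
Event 9 (give bag: Zoe -> Heidi). State: wallet:Zoe, map:Heidi, bag:Heidi, coin:Heidi
Event 10 (give map: Heidi -> Zoe). State: wallet:Zoe, map:Zoe, bag:Heidi, coin:Heidi
Event 11 (give map: Zoe -> Victor). State: wallet:Zoe, map:Victor, bag:Heidi, coin:Heidi

Final state: wallet:Zoe, map:Victor, bag:Heidi, coin:Heidi
Heidi holds: bag, coin.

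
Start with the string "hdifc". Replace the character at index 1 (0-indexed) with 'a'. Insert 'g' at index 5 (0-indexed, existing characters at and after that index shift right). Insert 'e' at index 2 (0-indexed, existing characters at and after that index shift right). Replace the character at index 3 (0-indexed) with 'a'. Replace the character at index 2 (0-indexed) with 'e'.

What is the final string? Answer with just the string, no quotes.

Applying each edit step by step:
Start: "hdifc"
Op 1 (replace idx 1: 'd' -> 'a'): "hdifc" -> "haifc"
Op 2 (insert 'g' at idx 5): "haifc" -> "haifcg"
Op 3 (insert 'e' at idx 2): "haifcg" -> "haeifcg"
Op 4 (replace idx 3: 'i' -> 'a'): "haeifcg" -> "haeafcg"
Op 5 (replace idx 2: 'e' -> 'e'): "haeafcg" -> "haeafcg"

Answer: haeafcg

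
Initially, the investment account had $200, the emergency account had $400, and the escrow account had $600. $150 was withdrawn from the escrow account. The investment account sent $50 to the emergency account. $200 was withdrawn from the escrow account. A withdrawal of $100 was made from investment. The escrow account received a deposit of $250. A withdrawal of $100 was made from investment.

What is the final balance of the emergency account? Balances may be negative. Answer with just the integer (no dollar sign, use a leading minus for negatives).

Tracking account balances step by step:
Start: investment=200, emergency=400, escrow=600
Event 1 (withdraw 150 from escrow): escrow: 600 - 150 = 450. Balances: investment=200, emergency=400, escrow=450
Event 2 (transfer 50 investment -> emergency): investment: 200 - 50 = 150, emergency: 400 + 50 = 450. Balances: investment=150, emergency=450, escrow=450
Event 3 (withdraw 200 from escrow): escrow: 450 - 200 = 250. Balances: investment=150, emergency=450, escrow=250
Event 4 (withdraw 100 from investment): investment: 150 - 100 = 50. Balances: investment=50, emergency=450, escrow=250
Event 5 (deposit 250 to escrow): escrow: 250 + 250 = 500. Balances: investment=50, emergency=450, escrow=500
Event 6 (withdraw 100 from investment): investment: 50 - 100 = -50. Balances: investment=-50, emergency=450, escrow=500

Final balance of emergency: 450

Answer: 450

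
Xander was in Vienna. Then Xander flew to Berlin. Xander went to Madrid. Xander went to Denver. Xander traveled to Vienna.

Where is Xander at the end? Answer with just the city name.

Answer: Vienna

Derivation:
Tracking Xander's location:
Start: Xander is in Vienna.
After move 1: Vienna -> Berlin. Xander is in Berlin.
After move 2: Berlin -> Madrid. Xander is in Madrid.
After move 3: Madrid -> Denver. Xander is in Denver.
After move 4: Denver -> Vienna. Xander is in Vienna.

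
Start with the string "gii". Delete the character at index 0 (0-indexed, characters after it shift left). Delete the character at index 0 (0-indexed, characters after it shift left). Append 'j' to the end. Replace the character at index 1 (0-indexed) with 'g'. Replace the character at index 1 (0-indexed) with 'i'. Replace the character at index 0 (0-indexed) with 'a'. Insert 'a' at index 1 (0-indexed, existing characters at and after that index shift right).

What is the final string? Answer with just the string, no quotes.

Applying each edit step by step:
Start: "gii"
Op 1 (delete idx 0 = 'g'): "gii" -> "ii"
Op 2 (delete idx 0 = 'i'): "ii" -> "i"
Op 3 (append 'j'): "i" -> "ij"
Op 4 (replace idx 1: 'j' -> 'g'): "ij" -> "ig"
Op 5 (replace idx 1: 'g' -> 'i'): "ig" -> "ii"
Op 6 (replace idx 0: 'i' -> 'a'): "ii" -> "ai"
Op 7 (insert 'a' at idx 1): "ai" -> "aai"

Answer: aai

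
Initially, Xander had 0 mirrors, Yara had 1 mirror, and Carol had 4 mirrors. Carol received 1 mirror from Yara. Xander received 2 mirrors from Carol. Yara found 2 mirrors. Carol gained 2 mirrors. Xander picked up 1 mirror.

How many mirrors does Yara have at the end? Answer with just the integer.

Answer: 2

Derivation:
Tracking counts step by step:
Start: Xander=0, Yara=1, Carol=4
Event 1 (Yara -> Carol, 1): Yara: 1 -> 0, Carol: 4 -> 5. State: Xander=0, Yara=0, Carol=5
Event 2 (Carol -> Xander, 2): Carol: 5 -> 3, Xander: 0 -> 2. State: Xander=2, Yara=0, Carol=3
Event 3 (Yara +2): Yara: 0 -> 2. State: Xander=2, Yara=2, Carol=3
Event 4 (Carol +2): Carol: 3 -> 5. State: Xander=2, Yara=2, Carol=5
Event 5 (Xander +1): Xander: 2 -> 3. State: Xander=3, Yara=2, Carol=5

Yara's final count: 2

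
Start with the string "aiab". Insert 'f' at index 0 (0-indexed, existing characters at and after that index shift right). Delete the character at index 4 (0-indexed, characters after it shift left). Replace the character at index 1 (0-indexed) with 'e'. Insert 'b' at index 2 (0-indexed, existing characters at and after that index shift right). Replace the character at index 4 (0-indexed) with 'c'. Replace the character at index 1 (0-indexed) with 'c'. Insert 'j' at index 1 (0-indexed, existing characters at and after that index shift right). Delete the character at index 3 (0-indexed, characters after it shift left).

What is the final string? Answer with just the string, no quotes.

Applying each edit step by step:
Start: "aiab"
Op 1 (insert 'f' at idx 0): "aiab" -> "faiab"
Op 2 (delete idx 4 = 'b'): "faiab" -> "faia"
Op 3 (replace idx 1: 'a' -> 'e'): "faia" -> "feia"
Op 4 (insert 'b' at idx 2): "feia" -> "febia"
Op 5 (replace idx 4: 'a' -> 'c'): "febia" -> "febic"
Op 6 (replace idx 1: 'e' -> 'c'): "febic" -> "fcbic"
Op 7 (insert 'j' at idx 1): "fcbic" -> "fjcbic"
Op 8 (delete idx 3 = 'b'): "fjcbic" -> "fjcic"

Answer: fjcic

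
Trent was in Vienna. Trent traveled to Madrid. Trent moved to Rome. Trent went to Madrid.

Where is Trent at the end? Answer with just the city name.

Answer: Madrid

Derivation:
Tracking Trent's location:
Start: Trent is in Vienna.
After move 1: Vienna -> Madrid. Trent is in Madrid.
After move 2: Madrid -> Rome. Trent is in Rome.
After move 3: Rome -> Madrid. Trent is in Madrid.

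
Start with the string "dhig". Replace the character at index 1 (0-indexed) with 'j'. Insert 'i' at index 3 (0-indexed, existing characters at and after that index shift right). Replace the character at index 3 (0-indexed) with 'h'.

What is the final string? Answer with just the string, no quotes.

Answer: djihg

Derivation:
Applying each edit step by step:
Start: "dhig"
Op 1 (replace idx 1: 'h' -> 'j'): "dhig" -> "djig"
Op 2 (insert 'i' at idx 3): "djig" -> "djiig"
Op 3 (replace idx 3: 'i' -> 'h'): "djiig" -> "djihg"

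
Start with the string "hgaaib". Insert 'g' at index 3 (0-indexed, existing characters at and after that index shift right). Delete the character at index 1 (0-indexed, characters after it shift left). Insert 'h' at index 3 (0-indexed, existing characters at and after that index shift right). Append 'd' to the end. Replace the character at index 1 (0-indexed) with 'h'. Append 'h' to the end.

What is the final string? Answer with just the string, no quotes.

Applying each edit step by step:
Start: "hgaaib"
Op 1 (insert 'g' at idx 3): "hgaaib" -> "hgagaib"
Op 2 (delete idx 1 = 'g'): "hgagaib" -> "hagaib"
Op 3 (insert 'h' at idx 3): "hagaib" -> "haghaib"
Op 4 (append 'd'): "haghaib" -> "haghaibd"
Op 5 (replace idx 1: 'a' -> 'h'): "haghaibd" -> "hhghaibd"
Op 6 (append 'h'): "hhghaibd" -> "hhghaibdh"

Answer: hhghaibdh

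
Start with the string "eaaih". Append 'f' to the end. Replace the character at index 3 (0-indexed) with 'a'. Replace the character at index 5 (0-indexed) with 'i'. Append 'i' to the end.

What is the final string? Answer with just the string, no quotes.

Applying each edit step by step:
Start: "eaaih"
Op 1 (append 'f'): "eaaih" -> "eaaihf"
Op 2 (replace idx 3: 'i' -> 'a'): "eaaihf" -> "eaaahf"
Op 3 (replace idx 5: 'f' -> 'i'): "eaaahf" -> "eaaahi"
Op 4 (append 'i'): "eaaahi" -> "eaaahii"

Answer: eaaahii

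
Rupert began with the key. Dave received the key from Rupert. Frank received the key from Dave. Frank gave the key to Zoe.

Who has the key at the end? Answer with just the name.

Answer: Zoe

Derivation:
Tracking the key through each event:
Start: Rupert has the key.
After event 1: Dave has the key.
After event 2: Frank has the key.
After event 3: Zoe has the key.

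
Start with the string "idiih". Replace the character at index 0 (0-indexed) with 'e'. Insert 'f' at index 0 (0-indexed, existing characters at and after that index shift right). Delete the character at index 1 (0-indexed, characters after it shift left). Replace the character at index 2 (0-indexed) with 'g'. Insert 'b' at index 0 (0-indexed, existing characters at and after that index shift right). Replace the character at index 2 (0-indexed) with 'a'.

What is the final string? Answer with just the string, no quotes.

Answer: bfagih

Derivation:
Applying each edit step by step:
Start: "idiih"
Op 1 (replace idx 0: 'i' -> 'e'): "idiih" -> "ediih"
Op 2 (insert 'f' at idx 0): "ediih" -> "fediih"
Op 3 (delete idx 1 = 'e'): "fediih" -> "fdiih"
Op 4 (replace idx 2: 'i' -> 'g'): "fdiih" -> "fdgih"
Op 5 (insert 'b' at idx 0): "fdgih" -> "bfdgih"
Op 6 (replace idx 2: 'd' -> 'a'): "bfdgih" -> "bfagih"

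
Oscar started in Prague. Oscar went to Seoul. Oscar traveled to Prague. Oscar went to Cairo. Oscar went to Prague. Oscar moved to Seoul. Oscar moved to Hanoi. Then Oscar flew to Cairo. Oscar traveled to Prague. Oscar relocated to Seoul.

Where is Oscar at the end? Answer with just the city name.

Tracking Oscar's location:
Start: Oscar is in Prague.
After move 1: Prague -> Seoul. Oscar is in Seoul.
After move 2: Seoul -> Prague. Oscar is in Prague.
After move 3: Prague -> Cairo. Oscar is in Cairo.
After move 4: Cairo -> Prague. Oscar is in Prague.
After move 5: Prague -> Seoul. Oscar is in Seoul.
After move 6: Seoul -> Hanoi. Oscar is in Hanoi.
After move 7: Hanoi -> Cairo. Oscar is in Cairo.
After move 8: Cairo -> Prague. Oscar is in Prague.
After move 9: Prague -> Seoul. Oscar is in Seoul.

Answer: Seoul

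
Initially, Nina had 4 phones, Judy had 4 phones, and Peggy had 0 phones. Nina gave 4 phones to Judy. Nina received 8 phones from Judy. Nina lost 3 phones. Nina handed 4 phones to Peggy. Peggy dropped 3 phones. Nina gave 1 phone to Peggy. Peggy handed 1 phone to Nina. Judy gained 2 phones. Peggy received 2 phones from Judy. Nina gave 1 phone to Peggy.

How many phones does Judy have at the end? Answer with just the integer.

Answer: 0

Derivation:
Tracking counts step by step:
Start: Nina=4, Judy=4, Peggy=0
Event 1 (Nina -> Judy, 4): Nina: 4 -> 0, Judy: 4 -> 8. State: Nina=0, Judy=8, Peggy=0
Event 2 (Judy -> Nina, 8): Judy: 8 -> 0, Nina: 0 -> 8. State: Nina=8, Judy=0, Peggy=0
Event 3 (Nina -3): Nina: 8 -> 5. State: Nina=5, Judy=0, Peggy=0
Event 4 (Nina -> Peggy, 4): Nina: 5 -> 1, Peggy: 0 -> 4. State: Nina=1, Judy=0, Peggy=4
Event 5 (Peggy -3): Peggy: 4 -> 1. State: Nina=1, Judy=0, Peggy=1
Event 6 (Nina -> Peggy, 1): Nina: 1 -> 0, Peggy: 1 -> 2. State: Nina=0, Judy=0, Peggy=2
Event 7 (Peggy -> Nina, 1): Peggy: 2 -> 1, Nina: 0 -> 1. State: Nina=1, Judy=0, Peggy=1
Event 8 (Judy +2): Judy: 0 -> 2. State: Nina=1, Judy=2, Peggy=1
Event 9 (Judy -> Peggy, 2): Judy: 2 -> 0, Peggy: 1 -> 3. State: Nina=1, Judy=0, Peggy=3
Event 10 (Nina -> Peggy, 1): Nina: 1 -> 0, Peggy: 3 -> 4. State: Nina=0, Judy=0, Peggy=4

Judy's final count: 0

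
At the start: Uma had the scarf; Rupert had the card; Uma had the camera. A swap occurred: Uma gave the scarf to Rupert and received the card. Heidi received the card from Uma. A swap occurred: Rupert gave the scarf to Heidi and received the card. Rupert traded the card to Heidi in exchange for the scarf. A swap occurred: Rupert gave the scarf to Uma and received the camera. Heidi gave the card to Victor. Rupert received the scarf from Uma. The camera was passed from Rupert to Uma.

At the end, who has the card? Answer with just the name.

Tracking all object holders:
Start: scarf:Uma, card:Rupert, camera:Uma
Event 1 (swap scarf<->card: now scarf:Rupert, card:Uma). State: scarf:Rupert, card:Uma, camera:Uma
Event 2 (give card: Uma -> Heidi). State: scarf:Rupert, card:Heidi, camera:Uma
Event 3 (swap scarf<->card: now scarf:Heidi, card:Rupert). State: scarf:Heidi, card:Rupert, camera:Uma
Event 4 (swap card<->scarf: now card:Heidi, scarf:Rupert). State: scarf:Rupert, card:Heidi, camera:Uma
Event 5 (swap scarf<->camera: now scarf:Uma, camera:Rupert). State: scarf:Uma, card:Heidi, camera:Rupert
Event 6 (give card: Heidi -> Victor). State: scarf:Uma, card:Victor, camera:Rupert
Event 7 (give scarf: Uma -> Rupert). State: scarf:Rupert, card:Victor, camera:Rupert
Event 8 (give camera: Rupert -> Uma). State: scarf:Rupert, card:Victor, camera:Uma

Final state: scarf:Rupert, card:Victor, camera:Uma
The card is held by Victor.

Answer: Victor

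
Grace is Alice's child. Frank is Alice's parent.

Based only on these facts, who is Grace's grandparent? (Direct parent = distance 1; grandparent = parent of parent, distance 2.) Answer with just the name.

Answer: Frank

Derivation:
Reconstructing the parent chain from the given facts:
  Frank -> Alice -> Grace
(each arrow means 'parent of the next')
Positions in the chain (0 = top):
  position of Frank: 0
  position of Alice: 1
  position of Grace: 2

Grace is at position 2; the grandparent is 2 steps up the chain, i.e. position 0: Frank.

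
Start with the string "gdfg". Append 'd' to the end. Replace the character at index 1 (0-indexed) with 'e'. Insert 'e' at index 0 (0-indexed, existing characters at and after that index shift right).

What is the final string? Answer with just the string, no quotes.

Applying each edit step by step:
Start: "gdfg"
Op 1 (append 'd'): "gdfg" -> "gdfgd"
Op 2 (replace idx 1: 'd' -> 'e'): "gdfgd" -> "gefgd"
Op 3 (insert 'e' at idx 0): "gefgd" -> "egefgd"

Answer: egefgd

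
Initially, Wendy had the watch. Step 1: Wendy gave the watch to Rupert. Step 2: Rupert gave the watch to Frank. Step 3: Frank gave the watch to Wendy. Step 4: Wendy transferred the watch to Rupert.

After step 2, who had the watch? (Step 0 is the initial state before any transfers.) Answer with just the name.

Answer: Frank

Derivation:
Tracking the watch holder through step 2:
After step 0 (start): Wendy
After step 1: Rupert
After step 2: Frank

At step 2, the holder is Frank.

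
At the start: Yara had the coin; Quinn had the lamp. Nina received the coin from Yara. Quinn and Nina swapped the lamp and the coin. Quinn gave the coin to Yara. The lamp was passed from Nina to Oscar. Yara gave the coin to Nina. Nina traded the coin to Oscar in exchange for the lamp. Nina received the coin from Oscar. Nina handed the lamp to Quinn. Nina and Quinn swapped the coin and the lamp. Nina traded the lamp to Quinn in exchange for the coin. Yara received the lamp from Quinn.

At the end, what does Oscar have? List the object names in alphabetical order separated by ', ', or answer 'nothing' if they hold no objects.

Tracking all object holders:
Start: coin:Yara, lamp:Quinn
Event 1 (give coin: Yara -> Nina). State: coin:Nina, lamp:Quinn
Event 2 (swap lamp<->coin: now lamp:Nina, coin:Quinn). State: coin:Quinn, lamp:Nina
Event 3 (give coin: Quinn -> Yara). State: coin:Yara, lamp:Nina
Event 4 (give lamp: Nina -> Oscar). State: coin:Yara, lamp:Oscar
Event 5 (give coin: Yara -> Nina). State: coin:Nina, lamp:Oscar
Event 6 (swap coin<->lamp: now coin:Oscar, lamp:Nina). State: coin:Oscar, lamp:Nina
Event 7 (give coin: Oscar -> Nina). State: coin:Nina, lamp:Nina
Event 8 (give lamp: Nina -> Quinn). State: coin:Nina, lamp:Quinn
Event 9 (swap coin<->lamp: now coin:Quinn, lamp:Nina). State: coin:Quinn, lamp:Nina
Event 10 (swap lamp<->coin: now lamp:Quinn, coin:Nina). State: coin:Nina, lamp:Quinn
Event 11 (give lamp: Quinn -> Yara). State: coin:Nina, lamp:Yara

Final state: coin:Nina, lamp:Yara
Oscar holds: (nothing).

Answer: nothing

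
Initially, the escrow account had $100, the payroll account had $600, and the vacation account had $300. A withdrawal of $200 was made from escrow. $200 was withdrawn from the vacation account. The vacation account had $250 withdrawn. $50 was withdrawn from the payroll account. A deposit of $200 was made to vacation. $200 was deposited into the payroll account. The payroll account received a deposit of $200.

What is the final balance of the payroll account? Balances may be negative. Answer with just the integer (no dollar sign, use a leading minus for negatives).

Answer: 950

Derivation:
Tracking account balances step by step:
Start: escrow=100, payroll=600, vacation=300
Event 1 (withdraw 200 from escrow): escrow: 100 - 200 = -100. Balances: escrow=-100, payroll=600, vacation=300
Event 2 (withdraw 200 from vacation): vacation: 300 - 200 = 100. Balances: escrow=-100, payroll=600, vacation=100
Event 3 (withdraw 250 from vacation): vacation: 100 - 250 = -150. Balances: escrow=-100, payroll=600, vacation=-150
Event 4 (withdraw 50 from payroll): payroll: 600 - 50 = 550. Balances: escrow=-100, payroll=550, vacation=-150
Event 5 (deposit 200 to vacation): vacation: -150 + 200 = 50. Balances: escrow=-100, payroll=550, vacation=50
Event 6 (deposit 200 to payroll): payroll: 550 + 200 = 750. Balances: escrow=-100, payroll=750, vacation=50
Event 7 (deposit 200 to payroll): payroll: 750 + 200 = 950. Balances: escrow=-100, payroll=950, vacation=50

Final balance of payroll: 950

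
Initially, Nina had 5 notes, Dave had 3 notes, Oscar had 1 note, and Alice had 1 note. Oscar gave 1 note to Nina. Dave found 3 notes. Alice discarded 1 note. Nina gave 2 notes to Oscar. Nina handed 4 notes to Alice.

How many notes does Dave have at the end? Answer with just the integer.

Answer: 6

Derivation:
Tracking counts step by step:
Start: Nina=5, Dave=3, Oscar=1, Alice=1
Event 1 (Oscar -> Nina, 1): Oscar: 1 -> 0, Nina: 5 -> 6. State: Nina=6, Dave=3, Oscar=0, Alice=1
Event 2 (Dave +3): Dave: 3 -> 6. State: Nina=6, Dave=6, Oscar=0, Alice=1
Event 3 (Alice -1): Alice: 1 -> 0. State: Nina=6, Dave=6, Oscar=0, Alice=0
Event 4 (Nina -> Oscar, 2): Nina: 6 -> 4, Oscar: 0 -> 2. State: Nina=4, Dave=6, Oscar=2, Alice=0
Event 5 (Nina -> Alice, 4): Nina: 4 -> 0, Alice: 0 -> 4. State: Nina=0, Dave=6, Oscar=2, Alice=4

Dave's final count: 6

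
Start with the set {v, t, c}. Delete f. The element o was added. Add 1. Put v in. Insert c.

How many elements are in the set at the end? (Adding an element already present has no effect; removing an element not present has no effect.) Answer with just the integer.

Tracking the set through each operation:
Start: {c, t, v}
Event 1 (remove f): not present, no change. Set: {c, t, v}
Event 2 (add o): added. Set: {c, o, t, v}
Event 3 (add 1): added. Set: {1, c, o, t, v}
Event 4 (add v): already present, no change. Set: {1, c, o, t, v}
Event 5 (add c): already present, no change. Set: {1, c, o, t, v}

Final set: {1, c, o, t, v} (size 5)

Answer: 5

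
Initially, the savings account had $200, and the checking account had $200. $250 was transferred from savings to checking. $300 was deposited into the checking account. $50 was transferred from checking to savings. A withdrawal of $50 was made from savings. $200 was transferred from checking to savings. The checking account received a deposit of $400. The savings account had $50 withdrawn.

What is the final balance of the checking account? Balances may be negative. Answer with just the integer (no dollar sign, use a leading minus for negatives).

Answer: 900

Derivation:
Tracking account balances step by step:
Start: savings=200, checking=200
Event 1 (transfer 250 savings -> checking): savings: 200 - 250 = -50, checking: 200 + 250 = 450. Balances: savings=-50, checking=450
Event 2 (deposit 300 to checking): checking: 450 + 300 = 750. Balances: savings=-50, checking=750
Event 3 (transfer 50 checking -> savings): checking: 750 - 50 = 700, savings: -50 + 50 = 0. Balances: savings=0, checking=700
Event 4 (withdraw 50 from savings): savings: 0 - 50 = -50. Balances: savings=-50, checking=700
Event 5 (transfer 200 checking -> savings): checking: 700 - 200 = 500, savings: -50 + 200 = 150. Balances: savings=150, checking=500
Event 6 (deposit 400 to checking): checking: 500 + 400 = 900. Balances: savings=150, checking=900
Event 7 (withdraw 50 from savings): savings: 150 - 50 = 100. Balances: savings=100, checking=900

Final balance of checking: 900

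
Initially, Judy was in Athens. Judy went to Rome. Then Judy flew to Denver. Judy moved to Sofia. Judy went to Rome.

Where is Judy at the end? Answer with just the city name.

Tracking Judy's location:
Start: Judy is in Athens.
After move 1: Athens -> Rome. Judy is in Rome.
After move 2: Rome -> Denver. Judy is in Denver.
After move 3: Denver -> Sofia. Judy is in Sofia.
After move 4: Sofia -> Rome. Judy is in Rome.

Answer: Rome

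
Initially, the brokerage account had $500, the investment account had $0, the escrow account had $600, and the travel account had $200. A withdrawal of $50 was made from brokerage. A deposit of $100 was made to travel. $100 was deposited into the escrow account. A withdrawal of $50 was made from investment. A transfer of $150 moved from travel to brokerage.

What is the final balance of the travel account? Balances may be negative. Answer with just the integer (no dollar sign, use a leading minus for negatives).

Answer: 150

Derivation:
Tracking account balances step by step:
Start: brokerage=500, investment=0, escrow=600, travel=200
Event 1 (withdraw 50 from brokerage): brokerage: 500 - 50 = 450. Balances: brokerage=450, investment=0, escrow=600, travel=200
Event 2 (deposit 100 to travel): travel: 200 + 100 = 300. Balances: brokerage=450, investment=0, escrow=600, travel=300
Event 3 (deposit 100 to escrow): escrow: 600 + 100 = 700. Balances: brokerage=450, investment=0, escrow=700, travel=300
Event 4 (withdraw 50 from investment): investment: 0 - 50 = -50. Balances: brokerage=450, investment=-50, escrow=700, travel=300
Event 5 (transfer 150 travel -> brokerage): travel: 300 - 150 = 150, brokerage: 450 + 150 = 600. Balances: brokerage=600, investment=-50, escrow=700, travel=150

Final balance of travel: 150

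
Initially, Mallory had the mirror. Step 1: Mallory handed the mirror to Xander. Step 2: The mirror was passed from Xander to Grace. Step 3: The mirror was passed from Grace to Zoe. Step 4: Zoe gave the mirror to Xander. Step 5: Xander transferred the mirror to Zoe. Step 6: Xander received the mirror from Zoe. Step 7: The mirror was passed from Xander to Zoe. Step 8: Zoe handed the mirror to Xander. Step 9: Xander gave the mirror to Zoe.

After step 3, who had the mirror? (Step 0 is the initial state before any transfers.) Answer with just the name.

Tracking the mirror holder through step 3:
After step 0 (start): Mallory
After step 1: Xander
After step 2: Grace
After step 3: Zoe

At step 3, the holder is Zoe.

Answer: Zoe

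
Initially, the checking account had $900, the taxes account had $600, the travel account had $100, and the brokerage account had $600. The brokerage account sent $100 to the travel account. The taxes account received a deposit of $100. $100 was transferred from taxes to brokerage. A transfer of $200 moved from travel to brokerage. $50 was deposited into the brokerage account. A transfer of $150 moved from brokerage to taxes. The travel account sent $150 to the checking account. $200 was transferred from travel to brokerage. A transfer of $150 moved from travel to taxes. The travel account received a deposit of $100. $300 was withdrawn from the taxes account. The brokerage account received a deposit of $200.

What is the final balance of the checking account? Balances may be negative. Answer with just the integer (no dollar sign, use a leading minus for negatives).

Answer: 1050

Derivation:
Tracking account balances step by step:
Start: checking=900, taxes=600, travel=100, brokerage=600
Event 1 (transfer 100 brokerage -> travel): brokerage: 600 - 100 = 500, travel: 100 + 100 = 200. Balances: checking=900, taxes=600, travel=200, brokerage=500
Event 2 (deposit 100 to taxes): taxes: 600 + 100 = 700. Balances: checking=900, taxes=700, travel=200, brokerage=500
Event 3 (transfer 100 taxes -> brokerage): taxes: 700 - 100 = 600, brokerage: 500 + 100 = 600. Balances: checking=900, taxes=600, travel=200, brokerage=600
Event 4 (transfer 200 travel -> brokerage): travel: 200 - 200 = 0, brokerage: 600 + 200 = 800. Balances: checking=900, taxes=600, travel=0, brokerage=800
Event 5 (deposit 50 to brokerage): brokerage: 800 + 50 = 850. Balances: checking=900, taxes=600, travel=0, brokerage=850
Event 6 (transfer 150 brokerage -> taxes): brokerage: 850 - 150 = 700, taxes: 600 + 150 = 750. Balances: checking=900, taxes=750, travel=0, brokerage=700
Event 7 (transfer 150 travel -> checking): travel: 0 - 150 = -150, checking: 900 + 150 = 1050. Balances: checking=1050, taxes=750, travel=-150, brokerage=700
Event 8 (transfer 200 travel -> brokerage): travel: -150 - 200 = -350, brokerage: 700 + 200 = 900. Balances: checking=1050, taxes=750, travel=-350, brokerage=900
Event 9 (transfer 150 travel -> taxes): travel: -350 - 150 = -500, taxes: 750 + 150 = 900. Balances: checking=1050, taxes=900, travel=-500, brokerage=900
Event 10 (deposit 100 to travel): travel: -500 + 100 = -400. Balances: checking=1050, taxes=900, travel=-400, brokerage=900
Event 11 (withdraw 300 from taxes): taxes: 900 - 300 = 600. Balances: checking=1050, taxes=600, travel=-400, brokerage=900
Event 12 (deposit 200 to brokerage): brokerage: 900 + 200 = 1100. Balances: checking=1050, taxes=600, travel=-400, brokerage=1100

Final balance of checking: 1050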